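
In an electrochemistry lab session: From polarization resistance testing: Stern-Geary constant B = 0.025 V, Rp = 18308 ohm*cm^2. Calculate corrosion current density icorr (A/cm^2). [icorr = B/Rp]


Apply the Stern-Geary relation: icorr = B / Rp
icorr = 0.025 / 18308 = 1.366×10^-6 A/cm^2

1.366×10^-6 A/cm^2


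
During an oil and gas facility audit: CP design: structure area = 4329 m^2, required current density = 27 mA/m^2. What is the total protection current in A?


I = area * current density, then convert mA → A (÷1000)
I = 4329 * 27 / 1000 = 116.88 A

116.88 A


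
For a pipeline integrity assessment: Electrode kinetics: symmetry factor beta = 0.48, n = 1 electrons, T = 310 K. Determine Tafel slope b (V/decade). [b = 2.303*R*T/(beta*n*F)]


Apply the Tafel slope relation: b = 2.303*R*T/(beta*n*F)
Numerator: 2.303 * 8.314 * 310 = 5935.61
Denominator: 0.48 * 1 * 96485 = 46312.8
b = 5935.61 / 46312.8 = 0.1282 V/decade

0.1282 V/decade


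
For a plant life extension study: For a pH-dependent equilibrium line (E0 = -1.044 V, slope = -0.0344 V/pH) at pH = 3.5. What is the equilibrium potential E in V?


Apply the Pourbaix line equation: E = E0 + slope*pH
E = -1.044 + (-0.0344)*3.5 = -1.044 + (-0.1204) = -1.1644 V
Rounded to 3 decimal places: E = -1.164 V

-1.164 V


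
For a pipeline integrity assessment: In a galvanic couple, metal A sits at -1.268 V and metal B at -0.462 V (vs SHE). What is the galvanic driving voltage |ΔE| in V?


Driving voltage is the absolute potential difference.
|ΔE| = |-1.268 − (-0.462)| = 0.806 V

0.806 V


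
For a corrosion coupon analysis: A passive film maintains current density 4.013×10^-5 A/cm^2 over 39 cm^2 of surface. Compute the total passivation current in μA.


I = i_pass * A, then convert A → μA (×10^6)
I = 4.013×10^-5 * 39 * 10^6 = 1565.07 μA

1565.07 μA


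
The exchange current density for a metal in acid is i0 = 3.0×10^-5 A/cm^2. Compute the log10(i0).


i0 = 3.0×10^-5 A/cm^2
log10(i0) = -4.523

-4.523


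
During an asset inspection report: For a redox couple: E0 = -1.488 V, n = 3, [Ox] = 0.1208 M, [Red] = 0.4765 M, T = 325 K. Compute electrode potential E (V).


Apply the Nernst equation: E = E0 + (RT/nF)*ln([Ox]/[Red])
Step 1: RT/nF = 8.314*325/(3*96485) = 0.00933496 V
Step 2: [Ox]/[Red] = 0.1208/0.4765 = 0.253515
Step 3: ln(0.253515) = -1.372332
Step 4: correction = 0.00933496 * -1.372332 = -0.013 V
E = -1.488 + -0.013 = -1.501 V

-1.501 V


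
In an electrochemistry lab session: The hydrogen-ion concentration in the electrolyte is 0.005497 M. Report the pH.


pH = −log10[H+]
pH = −log10(0.005497) = 2.26

2.26


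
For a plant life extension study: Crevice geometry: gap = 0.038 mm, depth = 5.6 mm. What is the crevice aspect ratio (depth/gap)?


Aspect ratio = depth / gap
Ratio = 5.6 / 0.038 = 147.4

147.4


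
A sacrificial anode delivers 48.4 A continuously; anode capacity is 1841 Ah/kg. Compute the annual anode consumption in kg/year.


Annual consumption = current * hours per year / capacity
Rate = 48.4 * 8760 / 1841 = 230.3 kg/year

230.3 kg/year


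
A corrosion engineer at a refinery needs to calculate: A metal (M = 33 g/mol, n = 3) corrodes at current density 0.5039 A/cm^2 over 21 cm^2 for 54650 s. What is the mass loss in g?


Apply Faraday's law: m = i*A*t*M / (n*F)
Total charge passed Q = i*A*t = 0.5039*21*54650 = 578300.835 C
m = Q*M/(n*F) = 578300.835*33/(3*96485) = 65.931 g

65.931 g


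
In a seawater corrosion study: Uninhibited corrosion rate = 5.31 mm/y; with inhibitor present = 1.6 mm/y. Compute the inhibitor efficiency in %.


Apply the inhibitor-efficiency definition: IE = (CR_blank − CR_inh)/CR_blank × 100
IE = (5.31 − 1.6) / 5.31 × 100
IE = 3.71 / 5.31 × 100 = 69.9 %

69.9 %


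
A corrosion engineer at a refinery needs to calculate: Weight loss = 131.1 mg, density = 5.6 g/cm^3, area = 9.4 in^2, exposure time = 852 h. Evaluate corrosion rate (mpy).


Apply the mpy weight-loss relation: CR = 534 * W / (D * A * T)
Numerator: 534 * 131.1 = 70007.4
Denominator: 5.6 * 9.4 * 852 = 44849.28
CR = 70007.4 / 44849.28 = 1.5609 mpy

1.5609 mpy


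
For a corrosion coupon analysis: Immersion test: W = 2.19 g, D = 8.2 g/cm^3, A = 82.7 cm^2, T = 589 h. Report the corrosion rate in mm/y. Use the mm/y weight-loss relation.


Apply the mm/y weight-loss relation: CR = 87600 * W / (D * A * T)
Numerator: 87600 * 2.19 = 191844.0
Denominator: 8.2 * 82.7 * 589 = 399424.46
CR = 191844.0 / 399424.46 = 0.4803 mm/y

0.4803 mm/y


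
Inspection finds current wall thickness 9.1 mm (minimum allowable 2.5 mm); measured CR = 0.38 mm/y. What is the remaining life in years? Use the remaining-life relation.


Apply the remaining-life relation: RL = (t_current − t_min) / CR
RL = (9.1 − 2.5) / 0.38 = 6.6 / 0.38 = 17.4 years

17.4 years


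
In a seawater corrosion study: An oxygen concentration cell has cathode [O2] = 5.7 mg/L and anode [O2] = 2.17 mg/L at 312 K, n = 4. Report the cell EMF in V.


Apply the Nernst concentration-cell relation: E = (RT/nF)*ln(C_cathode/C_anode)
RT/nF = 8.314*312/(4*96485) = 0.00672117 V
ln(5.7/2.17) = 0.96574
E = 0.00672117 * 0.96574 = 0.00649 V

0.00649 V


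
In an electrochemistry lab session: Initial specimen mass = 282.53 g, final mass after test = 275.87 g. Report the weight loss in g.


Weight loss = initial − final
WL = 282.53 − 275.87 = 6.66 g

6.66 g


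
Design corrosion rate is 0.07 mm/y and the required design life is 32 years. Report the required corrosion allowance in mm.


Corrosion allowance = CR × design life
CA = 0.07 * 32 = 2.24 mm

2.24 mm


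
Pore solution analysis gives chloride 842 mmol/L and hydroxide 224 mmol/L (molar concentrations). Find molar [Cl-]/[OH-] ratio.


Threshold parameter = [Cl-] / [OH-] (molar basis; both in mmol/L, so units cancel)
Ratio = 842 / 224 = 3.76

3.76


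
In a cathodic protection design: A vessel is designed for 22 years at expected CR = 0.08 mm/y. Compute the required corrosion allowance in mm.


Corrosion allowance = CR × design life
CA = 0.08 * 22 = 1.76 mm

1.76 mm


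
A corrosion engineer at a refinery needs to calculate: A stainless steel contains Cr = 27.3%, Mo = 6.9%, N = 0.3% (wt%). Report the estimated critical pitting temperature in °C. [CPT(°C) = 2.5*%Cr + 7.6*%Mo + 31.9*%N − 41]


Apply the ASTM G48 empirical CPT estimate: CPT(°C) = 2.5*%Cr + 7.6*%Mo + 31.9*%N − 41
2.5*27.3 = 68.25; 7.6*6.9 = 52.44; 31.9*0.3 = 9.57
CPT = 68.25 + 52.44 + 9.57 − 41 = 89.26 °C
Rounded to 0.1 °C: CPT ≈ 89.3 °C

89.3 °C


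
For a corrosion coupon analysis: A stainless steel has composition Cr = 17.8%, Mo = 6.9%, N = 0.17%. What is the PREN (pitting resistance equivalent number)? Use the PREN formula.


Apply the PREN formula: PREN = Cr + 3.3*Mo + 16*N
PREN = 17.8 + 3.3*6.9 + 16*0.17
PREN = 17.8 + 22.77 + 2.72 = 43.29

43.29


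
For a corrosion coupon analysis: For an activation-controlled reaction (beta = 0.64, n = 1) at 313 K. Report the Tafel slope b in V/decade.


Apply the Tafel slope relation: b = 2.303*R*T/(beta*n*F)
Numerator: 2.303 * 8.314 * 313 = 5993.06
Denominator: 0.64 * 1 * 96485 = 61750.4
b = 5993.06 / 61750.4 = 0.0971 V/decade

0.0971 V/decade


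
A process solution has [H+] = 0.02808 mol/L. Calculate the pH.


pH = −log10[H+]
pH = −log10(0.02808) = 1.55

1.55


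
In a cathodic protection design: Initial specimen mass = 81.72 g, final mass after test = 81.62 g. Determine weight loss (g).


Weight loss = initial − final
WL = 81.72 − 81.62 = 0.1 g

0.1 g


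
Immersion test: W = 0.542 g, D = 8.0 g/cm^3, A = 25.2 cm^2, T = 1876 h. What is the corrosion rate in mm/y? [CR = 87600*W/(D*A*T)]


Apply the mm/y weight-loss relation: CR = 87600 * W / (D * A * T)
Numerator: 87600 * 0.542 = 47479.2
Denominator: 8.0 * 25.2 * 1876 = 378201.6
CR = 47479.2 / 378201.6 = 0.12554 mm/y

0.12554 mm/y


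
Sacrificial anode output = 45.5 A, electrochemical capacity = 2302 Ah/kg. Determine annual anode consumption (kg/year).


Annual consumption = current * hours per year / capacity
Rate = 45.5 * 8760 / 2302 = 173.1 kg/year

173.1 kg/year


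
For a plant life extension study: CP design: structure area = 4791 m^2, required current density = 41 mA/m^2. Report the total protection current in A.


I = area * current density, then convert mA → A (÷1000)
I = 4791 * 41 / 1000 = 196.43 A

196.43 A


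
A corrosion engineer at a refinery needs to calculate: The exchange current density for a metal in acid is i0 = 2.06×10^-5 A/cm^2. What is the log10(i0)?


i0 = 2.06×10^-5 A/cm^2
log10(i0) = -4.686

-4.686


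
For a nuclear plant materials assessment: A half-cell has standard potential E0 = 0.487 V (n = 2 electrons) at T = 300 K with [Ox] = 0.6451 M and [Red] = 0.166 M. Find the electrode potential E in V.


Apply the Nernst equation: E = E0 + (RT/nF)*ln([Ox]/[Red])
Step 1: RT/nF = 8.314*300/(2*96485) = 0.01292533 V
Step 2: [Ox]/[Red] = 0.6451/0.166 = 3.886145
Step 3: ln(3.886145) = 1.357418
Step 4: correction = 0.01292533 * 1.357418 = 0.018 V
E = 0.487 + 0.018 = 0.505 V

0.505 V


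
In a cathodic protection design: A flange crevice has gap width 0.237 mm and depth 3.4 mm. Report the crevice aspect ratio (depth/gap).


Aspect ratio = depth / gap
Ratio = 3.4 / 0.237 = 14.3

14.3


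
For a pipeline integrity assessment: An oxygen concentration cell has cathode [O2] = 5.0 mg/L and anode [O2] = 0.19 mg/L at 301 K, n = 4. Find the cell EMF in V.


Apply the Nernst concentration-cell relation: E = (RT/nF)*ln(C_cathode/C_anode)
RT/nF = 8.314*301/(4*96485) = 0.0064842 V
ln(5.0/0.19) = 3.27017
E = 0.0064842 * 3.27017 = 0.0212 V

0.0212 V


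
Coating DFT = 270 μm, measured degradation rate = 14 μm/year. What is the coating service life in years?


Service life = thickness / degradation rate
Life = 270 / 14 = 19.3 years

19.3 years


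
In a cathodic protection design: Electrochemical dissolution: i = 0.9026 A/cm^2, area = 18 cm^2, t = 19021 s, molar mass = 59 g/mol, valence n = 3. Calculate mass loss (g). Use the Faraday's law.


Apply Faraday's law: m = i*A*t*M / (n*F)
Total charge passed Q = i*A*t = 0.9026*18*19021 = 309030.3828 C
m = Q*M/(n*F) = 309030.3828*59/(3*96485) = 62.9901 g

62.9901 g


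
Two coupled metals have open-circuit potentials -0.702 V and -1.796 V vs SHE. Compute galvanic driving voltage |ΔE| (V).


Driving voltage is the absolute potential difference.
|ΔE| = |-0.702 − (-1.796)| = 1.094 V

1.094 V


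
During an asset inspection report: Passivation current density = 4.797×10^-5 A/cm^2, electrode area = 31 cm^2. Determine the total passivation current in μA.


I = i_pass * A, then convert A → μA (×10^6)
I = 4.797×10^-5 * 31 * 10^6 = 1487.07 μA

1487.07 μA


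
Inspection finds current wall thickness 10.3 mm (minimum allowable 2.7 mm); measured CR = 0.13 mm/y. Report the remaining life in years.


Apply the remaining-life relation: RL = (t_current − t_min) / CR
RL = (10.3 − 2.7) / 0.13 = 7.6 / 0.13 = 58.5 years

58.5 years


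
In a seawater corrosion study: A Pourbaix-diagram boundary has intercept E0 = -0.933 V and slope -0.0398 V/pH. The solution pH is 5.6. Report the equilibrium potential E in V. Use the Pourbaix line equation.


Apply the Pourbaix line equation: E = E0 + slope*pH
E = -0.933 + (-0.0398)*5.6 = -0.933 + (-0.22288) = -1.15588 V
Rounded to 3 decimal places: E = -1.156 V

-1.156 V


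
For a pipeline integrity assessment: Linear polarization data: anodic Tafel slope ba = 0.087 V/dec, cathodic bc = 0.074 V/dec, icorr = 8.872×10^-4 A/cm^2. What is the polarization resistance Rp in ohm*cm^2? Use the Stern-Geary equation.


Apply the Stern-Geary equation: Rp = ba*bc / (2.303*icorr*(ba+bc))
ba*bc = 0.087*0.074 = 0.006438
ba+bc = 0.161; 2.303*icorr*(ba+bc) = 2.303*8.872×10^-4*0.161 = 3.2895868×10^-4
Rp = 0.006438 / 3.2895868×10^-4 = 19.6 ohm*cm^2

19.6 ohm*cm^2


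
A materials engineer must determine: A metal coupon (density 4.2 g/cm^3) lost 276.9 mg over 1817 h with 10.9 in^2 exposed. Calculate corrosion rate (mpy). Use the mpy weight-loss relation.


Apply the mpy weight-loss relation: CR = 534 * W / (D * A * T)
Numerator: 534 * 276.9 = 147864.6
Denominator: 4.2 * 10.9 * 1817 = 83182.26
CR = 147864.6 / 83182.26 = 1.7776 mpy

1.7776 mpy


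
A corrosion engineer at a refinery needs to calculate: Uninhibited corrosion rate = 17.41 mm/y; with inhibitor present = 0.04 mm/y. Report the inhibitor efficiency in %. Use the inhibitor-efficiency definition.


Apply the inhibitor-efficiency definition: IE = (CR_blank − CR_inh)/CR_blank × 100
IE = (17.41 − 0.04) / 17.41 × 100
IE = 17.37 / 17.41 × 100 = 99.8 %

99.8 %


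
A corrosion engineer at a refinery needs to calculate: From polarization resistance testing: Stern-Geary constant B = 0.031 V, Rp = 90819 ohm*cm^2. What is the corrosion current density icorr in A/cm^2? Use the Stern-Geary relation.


Apply the Stern-Geary relation: icorr = B / Rp
icorr = 0.031 / 90819 = 3.413×10^-7 A/cm^2

3.413×10^-7 A/cm^2


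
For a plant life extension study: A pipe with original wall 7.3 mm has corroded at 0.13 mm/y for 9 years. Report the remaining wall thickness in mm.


Remaining wall = original − CR × time
t = 7.3 − 0.13*9 = 7.3 − 1.17 = 6.13 mm

6.13 mm


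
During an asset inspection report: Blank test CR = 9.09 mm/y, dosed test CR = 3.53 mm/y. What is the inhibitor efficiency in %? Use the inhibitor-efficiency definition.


Apply the inhibitor-efficiency definition: IE = (CR_blank − CR_inh)/CR_blank × 100
IE = (9.09 − 3.53) / 9.09 × 100
IE = 5.56 / 9.09 × 100 = 61.2 %

61.2 %


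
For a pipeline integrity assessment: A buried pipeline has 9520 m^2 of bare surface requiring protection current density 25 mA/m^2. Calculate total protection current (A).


I = area * current density, then convert mA → A (÷1000)
I = 9520 * 25 / 1000 = 238.0 A

238.0 A


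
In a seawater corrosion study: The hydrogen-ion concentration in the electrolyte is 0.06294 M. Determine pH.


pH = −log10[H+]
pH = −log10(0.06294) = 1.2

1.2


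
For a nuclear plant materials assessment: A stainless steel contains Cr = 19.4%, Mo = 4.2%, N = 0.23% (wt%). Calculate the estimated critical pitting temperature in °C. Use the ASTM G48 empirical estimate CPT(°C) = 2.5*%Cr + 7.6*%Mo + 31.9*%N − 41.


Apply the ASTM G48 empirical CPT estimate: CPT(°C) = 2.5*%Cr + 7.6*%Mo + 31.9*%N − 41
2.5*19.4 = 48.5; 7.6*4.2 = 31.92; 31.9*0.23 = 7.337
CPT = 48.5 + 31.92 + 7.337 − 41 = 46.757 °C
Rounded to 0.1 °C: CPT ≈ 46.8 °C

46.8 °C


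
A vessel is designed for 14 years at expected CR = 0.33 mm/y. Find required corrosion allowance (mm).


Corrosion allowance = CR × design life
CA = 0.33 * 14 = 4.62 mm

4.62 mm


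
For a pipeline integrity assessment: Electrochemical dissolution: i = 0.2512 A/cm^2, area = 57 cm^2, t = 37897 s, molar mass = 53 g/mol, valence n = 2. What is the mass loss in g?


Apply Faraday's law: m = i*A*t*M / (n*F)
Total charge passed Q = i*A*t = 0.2512*57*37897 = 542624.4048 C
m = Q*M/(n*F) = 542624.4048*53/(2*96485) = 149.034 g

149.034 g


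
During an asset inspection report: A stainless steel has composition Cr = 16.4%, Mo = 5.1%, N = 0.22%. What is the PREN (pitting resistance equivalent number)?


Apply the PREN formula: PREN = Cr + 3.3*Mo + 16*N
PREN = 16.4 + 3.3*5.1 + 16*0.22
PREN = 16.4 + 16.83 + 3.52 = 36.75

36.75


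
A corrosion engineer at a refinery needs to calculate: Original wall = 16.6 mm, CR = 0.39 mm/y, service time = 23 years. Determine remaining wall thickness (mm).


Remaining wall = original − CR × time
t = 16.6 − 0.39*23 = 16.6 − 8.97 = 7.63 mm

7.63 mm


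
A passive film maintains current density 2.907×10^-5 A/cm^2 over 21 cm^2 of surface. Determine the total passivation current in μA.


I = i_pass * A, then convert A → μA (×10^6)
I = 2.907×10^-5 * 21 * 10^6 = 610.47 μA

610.47 μA


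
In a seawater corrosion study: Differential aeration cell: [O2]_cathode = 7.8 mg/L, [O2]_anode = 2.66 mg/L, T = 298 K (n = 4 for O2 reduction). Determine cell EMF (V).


Apply the Nernst concentration-cell relation: E = (RT/nF)*ln(C_cathode/C_anode)
RT/nF = 8.314*298/(4*96485) = 0.00641958 V
ln(7.8/2.66) = 1.0758
E = 0.00641958 * 1.0758 = 0.00691 V

0.00691 V


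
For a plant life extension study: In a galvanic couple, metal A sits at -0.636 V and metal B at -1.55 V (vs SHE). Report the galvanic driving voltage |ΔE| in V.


Driving voltage is the absolute potential difference.
|ΔE| = |-0.636 − (-1.55)| = 0.914 V

0.914 V


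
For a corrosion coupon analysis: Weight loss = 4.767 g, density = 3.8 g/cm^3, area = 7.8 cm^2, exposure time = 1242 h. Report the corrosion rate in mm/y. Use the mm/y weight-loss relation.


Apply the mm/y weight-loss relation: CR = 87600 * W / (D * A * T)
Numerator: 87600 * 4.767 = 417589.2
Denominator: 3.8 * 7.8 * 1242 = 36812.88
CR = 417589.2 / 36812.88 = 11.34356 mm/y

11.34356 mm/y


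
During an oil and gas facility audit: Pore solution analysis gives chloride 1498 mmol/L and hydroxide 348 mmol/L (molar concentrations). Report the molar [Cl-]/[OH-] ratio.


Threshold parameter = [Cl-] / [OH-] (molar basis; both in mmol/L, so units cancel)
Ratio = 1498 / 348 = 4.3

4.3


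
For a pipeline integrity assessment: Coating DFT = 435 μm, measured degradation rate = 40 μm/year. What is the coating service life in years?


Service life = thickness / degradation rate
Life = 435 / 40 = 10.9 years

10.9 years


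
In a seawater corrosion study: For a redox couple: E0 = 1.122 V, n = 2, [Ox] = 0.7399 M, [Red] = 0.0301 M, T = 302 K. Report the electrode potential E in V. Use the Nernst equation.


Apply the Nernst equation: E = E0 + (RT/nF)*ln([Ox]/[Red])
Step 1: RT/nF = 8.314*302/(2*96485) = 0.01301149 V
Step 2: [Ox]/[Red] = 0.7399/0.0301 = 24.581395
Step 3: ln(24.581395) = 3.20199
Step 4: correction = 0.01301149 * 3.20199 = 0.0417 V
E = 1.122 + 0.0417 = 1.1637 V

1.1637 V


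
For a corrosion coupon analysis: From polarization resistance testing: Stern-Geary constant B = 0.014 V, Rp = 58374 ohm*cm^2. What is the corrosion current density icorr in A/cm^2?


Apply the Stern-Geary relation: icorr = B / Rp
icorr = 0.014 / 58374 = 2.398×10^-7 A/cm^2

2.398×10^-7 A/cm^2


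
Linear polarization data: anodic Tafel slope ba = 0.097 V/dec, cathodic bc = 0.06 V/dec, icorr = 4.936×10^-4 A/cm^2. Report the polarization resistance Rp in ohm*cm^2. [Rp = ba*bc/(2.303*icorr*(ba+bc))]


Apply the Stern-Geary equation: Rp = ba*bc / (2.303*icorr*(ba+bc))
ba*bc = 0.097*0.06 = 0.00582
ba+bc = 0.157; 2.303*icorr*(ba+bc) = 2.303*4.936×10^-4*0.157 = 1.7847145×10^-4
Rp = 0.00582 / 1.7847145×10^-4 = 32.6 ohm*cm^2

32.6 ohm*cm^2


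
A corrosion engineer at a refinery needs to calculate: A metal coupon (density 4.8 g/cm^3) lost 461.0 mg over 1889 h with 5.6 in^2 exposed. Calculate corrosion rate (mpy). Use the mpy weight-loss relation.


Apply the mpy weight-loss relation: CR = 534 * W / (D * A * T)
Numerator: 534 * 461.0 = 246174.0
Denominator: 4.8 * 5.6 * 1889 = 50776.32
CR = 246174.0 / 50776.32 = 4.8482 mpy

4.8482 mpy


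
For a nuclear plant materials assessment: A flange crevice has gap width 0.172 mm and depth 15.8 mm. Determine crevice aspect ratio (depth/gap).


Aspect ratio = depth / gap
Ratio = 15.8 / 0.172 = 91.9

91.9


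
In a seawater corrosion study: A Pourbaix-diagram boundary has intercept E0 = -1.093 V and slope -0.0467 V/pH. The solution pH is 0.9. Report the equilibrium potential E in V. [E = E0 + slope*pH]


Apply the Pourbaix line equation: E = E0 + slope*pH
E = -1.093 + (-0.0467)*0.9 = -1.093 + (-0.04203) = -1.13503 V
Rounded to 4 decimal places: E = -1.1350 V

-1.1350 V


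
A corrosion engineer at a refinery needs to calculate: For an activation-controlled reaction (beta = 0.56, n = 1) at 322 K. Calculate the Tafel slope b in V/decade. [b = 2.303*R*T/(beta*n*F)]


Apply the Tafel slope relation: b = 2.303*R*T/(beta*n*F)
Numerator: 2.303 * 8.314 * 322 = 6165.38
Denominator: 0.56 * 1 * 96485 = 54031.6
b = 6165.38 / 54031.6 = 0.1141 V/decade

0.1141 V/decade


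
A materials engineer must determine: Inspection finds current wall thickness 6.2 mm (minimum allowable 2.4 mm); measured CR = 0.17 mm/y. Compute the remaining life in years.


Apply the remaining-life relation: RL = (t_current − t_min) / CR
RL = (6.2 − 2.4) / 0.17 = 3.8 / 0.17 = 22.4 years

22.4 years


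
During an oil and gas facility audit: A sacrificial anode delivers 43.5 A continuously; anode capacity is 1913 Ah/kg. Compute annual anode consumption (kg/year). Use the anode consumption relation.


Annual consumption = current * hours per year / capacity
Rate = 43.5 * 8760 / 1913 = 199.2 kg/year

199.2 kg/year


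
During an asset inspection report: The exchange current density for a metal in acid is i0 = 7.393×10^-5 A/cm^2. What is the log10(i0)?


i0 = 7.393×10^-5 A/cm^2
log10(i0) = -4.131

-4.131


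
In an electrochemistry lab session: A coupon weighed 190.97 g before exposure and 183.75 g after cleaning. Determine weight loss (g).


Weight loss = initial − final
WL = 190.97 − 183.75 = 7.22 g

7.22 g


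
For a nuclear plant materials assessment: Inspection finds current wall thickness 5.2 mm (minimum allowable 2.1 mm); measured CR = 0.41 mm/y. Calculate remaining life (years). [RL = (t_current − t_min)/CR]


Apply the remaining-life relation: RL = (t_current − t_min) / CR
RL = (5.2 − 2.1) / 0.41 = 3.1 / 0.41 = 7.6 years

7.6 years


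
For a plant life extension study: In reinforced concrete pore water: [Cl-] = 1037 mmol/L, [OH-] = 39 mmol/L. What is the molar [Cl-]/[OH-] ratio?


Threshold parameter = [Cl-] / [OH-] (molar basis; both in mmol/L, so units cancel)
Ratio = 1037 / 39 = 26.59

26.59


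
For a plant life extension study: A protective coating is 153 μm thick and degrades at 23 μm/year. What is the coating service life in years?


Service life = thickness / degradation rate
Life = 153 / 23 = 6.7 years

6.7 years


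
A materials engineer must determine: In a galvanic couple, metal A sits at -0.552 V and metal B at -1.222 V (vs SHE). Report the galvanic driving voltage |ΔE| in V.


Driving voltage is the absolute potential difference.
|ΔE| = |-0.552 − (-1.222)| = 0.67 V

0.67 V


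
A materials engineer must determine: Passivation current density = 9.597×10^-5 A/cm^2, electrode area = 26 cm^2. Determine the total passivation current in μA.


I = i_pass * A, then convert A → μA (×10^6)
I = 9.597×10^-5 * 26 * 10^6 = 2495.22 μA

2495.22 μA


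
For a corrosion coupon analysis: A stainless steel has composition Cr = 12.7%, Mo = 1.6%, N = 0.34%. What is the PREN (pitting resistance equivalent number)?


Apply the PREN formula: PREN = Cr + 3.3*Mo + 16*N
PREN = 12.7 + 3.3*1.6 + 16*0.34
PREN = 12.7 + 5.28 + 5.44 = 23.42

23.42


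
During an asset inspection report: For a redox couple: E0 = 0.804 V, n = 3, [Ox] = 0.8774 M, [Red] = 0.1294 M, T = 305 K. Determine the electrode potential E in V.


Apply the Nernst equation: E = E0 + (RT/nF)*ln([Ox]/[Red])
Step 1: RT/nF = 8.314*305/(3*96485) = 0.0087605 V
Step 2: [Ox]/[Red] = 0.8774/0.1294 = 6.780526
Step 3: ln(6.780526) = 1.914055
Step 4: correction = 0.0087605 * 1.914055 = 0.0168 V
E = 0.804 + 0.0168 = 0.8208 V

0.8208 V


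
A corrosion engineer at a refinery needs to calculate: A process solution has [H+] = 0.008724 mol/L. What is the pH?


pH = −log10[H+]
pH = −log10(0.008724) = 2.06

2.06


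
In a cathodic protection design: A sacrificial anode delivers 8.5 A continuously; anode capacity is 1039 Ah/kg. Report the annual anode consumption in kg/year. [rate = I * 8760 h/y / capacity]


Annual consumption = current * hours per year / capacity
Rate = 8.5 * 8760 / 1039 = 71.7 kg/year

71.7 kg/year


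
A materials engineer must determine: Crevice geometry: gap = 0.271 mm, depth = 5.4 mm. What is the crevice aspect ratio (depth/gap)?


Aspect ratio = depth / gap
Ratio = 5.4 / 0.271 = 19.9

19.9


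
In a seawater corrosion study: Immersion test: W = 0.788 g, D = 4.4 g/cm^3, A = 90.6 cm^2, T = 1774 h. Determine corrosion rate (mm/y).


Apply the mm/y weight-loss relation: CR = 87600 * W / (D * A * T)
Numerator: 87600 * 0.788 = 69028.8
Denominator: 4.4 * 90.6 * 1774 = 707187.36
CR = 69028.8 / 707187.36 = 0.09761 mm/y

0.09761 mm/y


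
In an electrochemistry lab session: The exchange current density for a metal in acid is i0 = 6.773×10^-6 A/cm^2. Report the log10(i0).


i0 = 6.773×10^-6 A/cm^2
log10(i0) = -5.169

-5.169


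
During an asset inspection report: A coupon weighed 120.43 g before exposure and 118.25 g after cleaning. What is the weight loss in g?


Weight loss = initial − final
WL = 120.43 − 118.25 = 2.18 g

2.18 g


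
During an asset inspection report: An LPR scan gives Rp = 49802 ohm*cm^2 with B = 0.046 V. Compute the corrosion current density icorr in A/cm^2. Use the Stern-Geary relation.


Apply the Stern-Geary relation: icorr = B / Rp
icorr = 0.046 / 49802 = 9.237×10^-7 A/cm^2

9.237×10^-7 A/cm^2


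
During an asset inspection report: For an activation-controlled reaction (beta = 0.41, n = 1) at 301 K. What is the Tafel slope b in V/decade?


Apply the Tafel slope relation: b = 2.303*R*T/(beta*n*F)
Numerator: 2.303 * 8.314 * 301 = 5763.29
Denominator: 0.41 * 1 * 96485 = 39558.85
b = 5763.29 / 39558.85 = 0.1457 V/decade

0.1457 V/decade


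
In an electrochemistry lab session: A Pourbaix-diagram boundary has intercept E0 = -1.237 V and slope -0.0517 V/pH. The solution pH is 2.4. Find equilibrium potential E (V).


Apply the Pourbaix line equation: E = E0 + slope*pH
E = -1.237 + (-0.0517)*2.4 = -1.237 + (-0.12408) = -1.36108 V
Rounded to 3 decimal places: E = -1.361 V

-1.361 V


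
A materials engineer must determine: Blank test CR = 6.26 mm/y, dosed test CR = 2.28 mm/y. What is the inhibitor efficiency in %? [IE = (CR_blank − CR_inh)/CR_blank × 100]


Apply the inhibitor-efficiency definition: IE = (CR_blank − CR_inh)/CR_blank × 100
IE = (6.26 − 2.28) / 6.26 × 100
IE = 3.98 / 6.26 × 100 = 63.6 %

63.6 %


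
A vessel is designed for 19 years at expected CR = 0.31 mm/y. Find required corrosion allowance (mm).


Corrosion allowance = CR × design life
CA = 0.31 * 19 = 5.89 mm

5.89 mm


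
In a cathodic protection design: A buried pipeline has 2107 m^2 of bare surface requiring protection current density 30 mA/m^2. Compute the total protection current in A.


I = area * current density, then convert mA → A (÷1000)
I = 2107 * 30 / 1000 = 63.21 A

63.21 A


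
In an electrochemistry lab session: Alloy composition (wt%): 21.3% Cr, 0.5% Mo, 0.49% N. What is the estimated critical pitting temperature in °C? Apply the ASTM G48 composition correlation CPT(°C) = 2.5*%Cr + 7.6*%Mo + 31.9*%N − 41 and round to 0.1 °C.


Apply the ASTM G48 empirical CPT estimate: CPT(°C) = 2.5*%Cr + 7.6*%Mo + 31.9*%N − 41
2.5*21.3 = 53.25; 7.6*0.5 = 3.8; 31.9*0.49 = 15.631
CPT = 53.25 + 3.8 + 15.631 − 41 = 31.681 °C
Rounded to 0.1 °C: CPT ≈ 31.7 °C

31.7 °C


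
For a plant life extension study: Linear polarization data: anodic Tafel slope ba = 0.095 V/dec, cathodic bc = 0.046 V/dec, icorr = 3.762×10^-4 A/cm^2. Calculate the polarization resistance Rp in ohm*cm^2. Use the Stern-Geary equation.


Apply the Stern-Geary equation: Rp = ba*bc / (2.303*icorr*(ba+bc))
ba*bc = 0.095*0.046 = 0.00437
ba+bc = 0.141; 2.303*icorr*(ba+bc) = 2.303*3.762×10^-4*0.141 = 1.2216079×10^-4
Rp = 0.00437 / 1.2216079×10^-4 = 35.8 ohm*cm^2

35.8 ohm*cm^2


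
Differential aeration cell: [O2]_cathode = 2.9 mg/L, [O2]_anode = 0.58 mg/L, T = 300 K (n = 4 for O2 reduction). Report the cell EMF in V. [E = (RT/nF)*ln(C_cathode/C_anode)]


Apply the Nernst concentration-cell relation: E = (RT/nF)*ln(C_cathode/C_anode)
RT/nF = 8.314*300/(4*96485) = 0.00646266 V
ln(2.9/0.58) = 1.60944
E = 0.00646266 * 1.60944 = 0.0104 V

0.0104 V


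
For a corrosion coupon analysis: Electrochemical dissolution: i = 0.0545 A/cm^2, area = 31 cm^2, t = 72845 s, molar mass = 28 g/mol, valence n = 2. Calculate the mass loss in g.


Apply Faraday's law: m = i*A*t*M / (n*F)
Total charge passed Q = i*A*t = 0.0545*31*72845 = 123071.6275 C
m = Q*M/(n*F) = 123071.6275*28/(2*96485) = 17.858 g

17.858 g


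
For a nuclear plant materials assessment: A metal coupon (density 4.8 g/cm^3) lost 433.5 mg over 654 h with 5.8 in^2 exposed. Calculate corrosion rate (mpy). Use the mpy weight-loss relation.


Apply the mpy weight-loss relation: CR = 534 * W / (D * A * T)
Numerator: 534 * 433.5 = 231489.0
Denominator: 4.8 * 5.8 * 654 = 18207.36
CR = 231489.0 / 18207.36 = 12.714 mpy

12.714 mpy


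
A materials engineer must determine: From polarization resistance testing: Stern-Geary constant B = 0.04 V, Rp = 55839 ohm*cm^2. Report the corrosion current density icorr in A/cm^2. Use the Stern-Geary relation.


Apply the Stern-Geary relation: icorr = B / Rp
icorr = 0.04 / 55839 = 7.163×10^-7 A/cm^2

7.163×10^-7 A/cm^2


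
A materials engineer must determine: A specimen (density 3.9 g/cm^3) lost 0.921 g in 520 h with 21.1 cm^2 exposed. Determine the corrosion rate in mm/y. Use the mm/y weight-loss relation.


Apply the mm/y weight-loss relation: CR = 87600 * W / (D * A * T)
Numerator: 87600 * 0.921 = 80679.6
Denominator: 3.9 * 21.1 * 520 = 42790.8
CR = 80679.6 / 42790.8 = 1.88544 mm/y

1.88544 mm/y


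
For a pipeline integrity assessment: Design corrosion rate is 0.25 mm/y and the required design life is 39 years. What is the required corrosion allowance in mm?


Corrosion allowance = CR × design life
CA = 0.25 * 39 = 9.75 mm

9.75 mm


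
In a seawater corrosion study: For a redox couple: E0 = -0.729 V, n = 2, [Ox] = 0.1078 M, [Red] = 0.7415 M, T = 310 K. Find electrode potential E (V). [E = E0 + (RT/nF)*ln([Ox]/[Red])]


Apply the Nernst equation: E = E0 + (RT/nF)*ln([Ox]/[Red])
Step 1: RT/nF = 8.314*310/(2*96485) = 0.01335617 V
Step 2: [Ox]/[Red] = 0.1078/0.7415 = 0.145381
Step 3: ln(0.145381) = -1.928397
Step 4: correction = 0.01335617 * -1.928397 = -0.0258 V
E = -0.729 + -0.0258 = -0.7548 V

-0.7548 V


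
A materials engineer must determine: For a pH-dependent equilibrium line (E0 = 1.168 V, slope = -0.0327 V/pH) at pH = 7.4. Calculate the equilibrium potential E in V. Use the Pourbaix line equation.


Apply the Pourbaix line equation: E = E0 + slope*pH
E = 1.168 + (-0.0327)*7.4 = 1.168 + (-0.24198) = 0.92602 V
Rounded to 4 decimal places: E = 0.9260 V

0.9260 V


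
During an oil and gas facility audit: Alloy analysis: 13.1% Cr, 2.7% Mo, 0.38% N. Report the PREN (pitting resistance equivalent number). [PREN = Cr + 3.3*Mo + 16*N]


Apply the PREN formula: PREN = Cr + 3.3*Mo + 16*N
PREN = 13.1 + 3.3*2.7 + 16*0.38
PREN = 13.1 + 8.91 + 6.08 = 28.09

28.09


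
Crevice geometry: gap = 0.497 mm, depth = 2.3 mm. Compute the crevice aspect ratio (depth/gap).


Aspect ratio = depth / gap
Ratio = 2.3 / 0.497 = 4.6

4.6


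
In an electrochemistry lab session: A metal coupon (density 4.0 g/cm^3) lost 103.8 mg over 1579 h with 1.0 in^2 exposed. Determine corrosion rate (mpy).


Apply the mpy weight-loss relation: CR = 534 * W / (D * A * T)
Numerator: 534 * 103.8 = 55429.2
Denominator: 4.0 * 1.0 * 1579 = 6316.0
CR = 55429.2 / 6316.0 = 8.776 mpy

8.776 mpy


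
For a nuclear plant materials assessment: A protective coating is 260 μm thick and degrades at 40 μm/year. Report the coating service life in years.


Service life = thickness / degradation rate
Life = 260 / 40 = 6.5 years

6.5 years


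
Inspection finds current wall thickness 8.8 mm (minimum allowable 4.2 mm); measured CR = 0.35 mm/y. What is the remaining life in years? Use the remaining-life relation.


Apply the remaining-life relation: RL = (t_current − t_min) / CR
RL = (8.8 − 4.2) / 0.35 = 4.6 / 0.35 = 13.1 years

13.1 years


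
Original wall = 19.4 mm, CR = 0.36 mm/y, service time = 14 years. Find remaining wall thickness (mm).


Remaining wall = original − CR × time
t = 19.4 − 0.36*14 = 19.4 − 5.04 = 14.36 mm

14.36 mm


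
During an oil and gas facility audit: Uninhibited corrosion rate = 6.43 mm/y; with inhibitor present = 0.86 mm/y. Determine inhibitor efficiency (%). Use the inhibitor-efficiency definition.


Apply the inhibitor-efficiency definition: IE = (CR_blank − CR_inh)/CR_blank × 100
IE = (6.43 − 0.86) / 6.43 × 100
IE = 5.57 / 6.43 × 100 = 86.6 %

86.6 %


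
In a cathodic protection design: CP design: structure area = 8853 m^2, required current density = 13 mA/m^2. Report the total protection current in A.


I = area * current density, then convert mA → A (÷1000)
I = 8853 * 13 / 1000 = 115.09 A

115.09 A


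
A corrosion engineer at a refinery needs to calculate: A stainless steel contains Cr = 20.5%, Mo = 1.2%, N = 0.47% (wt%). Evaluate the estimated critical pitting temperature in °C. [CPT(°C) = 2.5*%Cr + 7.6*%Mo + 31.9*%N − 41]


Apply the ASTM G48 empirical CPT estimate: CPT(°C) = 2.5*%Cr + 7.6*%Mo + 31.9*%N − 41
2.5*20.5 = 51.25; 7.6*1.2 = 9.12; 31.9*0.47 = 14.993
CPT = 51.25 + 9.12 + 14.993 − 41 = 34.363 °C
Rounded to 0.1 °C: CPT ≈ 34.4 °C

34.4 °C


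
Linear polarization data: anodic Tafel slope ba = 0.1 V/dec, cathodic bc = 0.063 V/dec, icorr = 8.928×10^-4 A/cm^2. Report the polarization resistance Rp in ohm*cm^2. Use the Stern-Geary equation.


Apply the Stern-Geary equation: Rp = ba*bc / (2.303*icorr*(ba+bc))
ba*bc = 0.1*0.063 = 0.0063
ba+bc = 0.163; 2.303*icorr*(ba+bc) = 2.303*8.928×10^-4*0.163 = 3.351473×10^-4
Rp = 0.0063 / 3.351473×10^-4 = 18.8 ohm*cm^2

18.8 ohm*cm^2


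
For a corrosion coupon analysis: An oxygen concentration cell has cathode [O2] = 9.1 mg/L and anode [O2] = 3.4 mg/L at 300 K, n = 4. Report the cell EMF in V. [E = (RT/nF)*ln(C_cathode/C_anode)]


Apply the Nernst concentration-cell relation: E = (RT/nF)*ln(C_cathode/C_anode)
RT/nF = 8.314*300/(4*96485) = 0.00646266 V
ln(9.1/3.4) = 0.9845
E = 0.00646266 * 0.9845 = 0.00636 V

0.00636 V


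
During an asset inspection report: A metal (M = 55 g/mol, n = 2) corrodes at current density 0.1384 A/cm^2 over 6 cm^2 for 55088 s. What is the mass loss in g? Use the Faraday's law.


Apply Faraday's law: m = i*A*t*M / (n*F)
Total charge passed Q = i*A*t = 0.1384*6*55088 = 45745.0752 C
m = Q*M/(n*F) = 45745.0752*55/(2*96485) = 13.03819 g

13.03819 g


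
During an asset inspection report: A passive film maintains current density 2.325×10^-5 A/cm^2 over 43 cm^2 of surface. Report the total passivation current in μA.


I = i_pass * A, then convert A → μA (×10^6)
I = 2.325×10^-5 * 43 * 10^6 = 999.75 μA

999.75 μA


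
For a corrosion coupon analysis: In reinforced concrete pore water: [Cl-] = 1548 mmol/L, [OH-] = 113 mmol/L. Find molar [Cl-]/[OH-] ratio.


Threshold parameter = [Cl-] / [OH-] (molar basis; both in mmol/L, so units cancel)
Ratio = 1548 / 113 = 13.7

13.7


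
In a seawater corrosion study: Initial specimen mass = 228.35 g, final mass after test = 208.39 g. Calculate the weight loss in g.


Weight loss = initial − final
WL = 228.35 − 208.39 = 19.96 g

19.96 g


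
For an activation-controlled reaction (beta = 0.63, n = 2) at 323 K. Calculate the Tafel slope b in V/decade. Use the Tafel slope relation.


Apply the Tafel slope relation: b = 2.303*R*T/(beta*n*F)
Numerator: 2.303 * 8.314 * 323 = 6184.53
Denominator: 0.63 * 2 * 96485 = 121571.1
b = 6184.53 / 121571.1 = 0.051 V/decade

0.051 V/decade


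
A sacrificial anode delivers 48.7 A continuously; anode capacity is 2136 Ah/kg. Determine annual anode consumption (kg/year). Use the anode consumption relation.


Annual consumption = current * hours per year / capacity
Rate = 48.7 * 8760 / 2136 = 199.7 kg/year

199.7 kg/year


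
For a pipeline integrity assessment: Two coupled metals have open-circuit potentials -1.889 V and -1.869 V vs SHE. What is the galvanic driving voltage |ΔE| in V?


Driving voltage is the absolute potential difference.
|ΔE| = |-1.889 − (-1.869)| = 0.02 V

0.02 V


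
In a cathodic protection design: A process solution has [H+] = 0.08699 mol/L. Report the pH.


pH = −log10[H+]
pH = −log10(0.08699) = 1.06

1.06


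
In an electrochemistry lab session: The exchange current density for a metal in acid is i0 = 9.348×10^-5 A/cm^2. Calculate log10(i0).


i0 = 9.348×10^-5 A/cm^2
log10(i0) = -4.029

-4.029


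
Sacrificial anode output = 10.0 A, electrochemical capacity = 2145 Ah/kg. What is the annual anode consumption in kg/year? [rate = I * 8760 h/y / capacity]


Annual consumption = current * hours per year / capacity
Rate = 10.0 * 8760 / 2145 = 40.8 kg/year

40.8 kg/year


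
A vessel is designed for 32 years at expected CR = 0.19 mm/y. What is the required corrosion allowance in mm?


Corrosion allowance = CR × design life
CA = 0.19 * 32 = 6.08 mm

6.08 mm


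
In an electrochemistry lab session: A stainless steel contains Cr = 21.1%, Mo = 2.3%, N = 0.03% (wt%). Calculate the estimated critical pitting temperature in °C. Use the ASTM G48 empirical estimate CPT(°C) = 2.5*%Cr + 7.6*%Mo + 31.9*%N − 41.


Apply the ASTM G48 empirical CPT estimate: CPT(°C) = 2.5*%Cr + 7.6*%Mo + 31.9*%N − 41
2.5*21.1 = 52.75; 7.6*2.3 = 17.48; 31.9*0.03 = 0.957
CPT = 52.75 + 17.48 + 0.957 − 41 = 30.187 °C
Rounded to 0.1 °C: CPT ≈ 30.2 °C

30.2 °C


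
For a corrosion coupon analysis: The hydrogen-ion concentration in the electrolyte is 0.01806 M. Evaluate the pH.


pH = −log10[H+]
pH = −log10(0.01806) = 1.74

1.74


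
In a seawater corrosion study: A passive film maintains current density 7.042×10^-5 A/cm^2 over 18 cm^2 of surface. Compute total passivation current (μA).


I = i_pass * A, then convert A → μA (×10^6)
I = 7.042×10^-5 * 18 * 10^6 = 1267.56 μA

1267.56 μA


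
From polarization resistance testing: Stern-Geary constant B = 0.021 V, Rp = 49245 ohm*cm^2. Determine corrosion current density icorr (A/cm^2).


Apply the Stern-Geary relation: icorr = B / Rp
icorr = 0.021 / 49245 = 4.264×10^-7 A/cm^2

4.264×10^-7 A/cm^2


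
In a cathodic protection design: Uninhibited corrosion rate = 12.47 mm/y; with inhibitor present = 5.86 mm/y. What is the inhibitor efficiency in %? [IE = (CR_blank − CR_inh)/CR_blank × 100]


Apply the inhibitor-efficiency definition: IE = (CR_blank − CR_inh)/CR_blank × 100
IE = (12.47 − 5.86) / 12.47 × 100
IE = 6.61 / 12.47 × 100 = 53.0 %

53.0 %


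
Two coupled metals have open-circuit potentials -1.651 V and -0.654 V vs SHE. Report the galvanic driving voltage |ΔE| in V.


Driving voltage is the absolute potential difference.
|ΔE| = |-1.651 − (-0.654)| = 0.997 V

0.997 V


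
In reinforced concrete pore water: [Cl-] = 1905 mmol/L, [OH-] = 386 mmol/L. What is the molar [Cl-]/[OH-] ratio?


Threshold parameter = [Cl-] / [OH-] (molar basis; both in mmol/L, so units cancel)
Ratio = 1905 / 386 = 4.94

4.94


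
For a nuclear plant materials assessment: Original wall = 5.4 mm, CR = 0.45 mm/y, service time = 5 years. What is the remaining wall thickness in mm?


Remaining wall = original − CR × time
t = 5.4 − 0.45*5 = 5.4 − 2.25 = 3.15 mm

3.15 mm


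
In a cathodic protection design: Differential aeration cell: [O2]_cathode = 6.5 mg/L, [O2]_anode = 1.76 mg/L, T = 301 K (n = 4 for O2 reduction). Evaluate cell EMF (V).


Apply the Nernst concentration-cell relation: E = (RT/nF)*ln(C_cathode/C_anode)
RT/nF = 8.314*301/(4*96485) = 0.0064842 V
ln(6.5/1.76) = 1.30649
E = 0.0064842 * 1.30649 = 0.00847 V

0.00847 V


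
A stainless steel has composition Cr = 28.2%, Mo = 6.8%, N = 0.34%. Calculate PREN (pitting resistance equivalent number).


Apply the PREN formula: PREN = Cr + 3.3*Mo + 16*N
PREN = 28.2 + 3.3*6.8 + 16*0.34
PREN = 28.2 + 22.44 + 5.44 = 56.08

56.08
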